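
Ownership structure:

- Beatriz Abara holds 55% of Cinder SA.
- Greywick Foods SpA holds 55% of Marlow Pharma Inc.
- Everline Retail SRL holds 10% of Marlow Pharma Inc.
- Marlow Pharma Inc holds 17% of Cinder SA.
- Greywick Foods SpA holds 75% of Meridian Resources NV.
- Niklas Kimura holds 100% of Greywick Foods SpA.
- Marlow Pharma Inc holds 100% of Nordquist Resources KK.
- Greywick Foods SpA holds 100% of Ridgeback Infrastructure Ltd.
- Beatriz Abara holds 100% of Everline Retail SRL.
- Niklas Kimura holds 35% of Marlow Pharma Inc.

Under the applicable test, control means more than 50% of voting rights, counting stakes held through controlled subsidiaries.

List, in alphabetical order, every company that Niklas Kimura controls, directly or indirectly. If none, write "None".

Greywick Foods SpA, Marlow Pharma Inc, Meridian Resources NV, Nordquist Resources KK, Ridgeback Infrastructure Ltd

Niklas holds 100% of Greywick, so Niklas controls Greywick.
Greywick holds 75% of Meridian, so Niklas controls Meridian.
Greywick and Niklas together hold 55% + 35% = 90% of Marlow, so Niklas controls Marlow.
Greywick holds 100% of Ridgeback, so Niklas controls Ridgeback.
Marlow holds 100% of Nordquist, so Niklas controls Nordquist.
No other company's threshold is met.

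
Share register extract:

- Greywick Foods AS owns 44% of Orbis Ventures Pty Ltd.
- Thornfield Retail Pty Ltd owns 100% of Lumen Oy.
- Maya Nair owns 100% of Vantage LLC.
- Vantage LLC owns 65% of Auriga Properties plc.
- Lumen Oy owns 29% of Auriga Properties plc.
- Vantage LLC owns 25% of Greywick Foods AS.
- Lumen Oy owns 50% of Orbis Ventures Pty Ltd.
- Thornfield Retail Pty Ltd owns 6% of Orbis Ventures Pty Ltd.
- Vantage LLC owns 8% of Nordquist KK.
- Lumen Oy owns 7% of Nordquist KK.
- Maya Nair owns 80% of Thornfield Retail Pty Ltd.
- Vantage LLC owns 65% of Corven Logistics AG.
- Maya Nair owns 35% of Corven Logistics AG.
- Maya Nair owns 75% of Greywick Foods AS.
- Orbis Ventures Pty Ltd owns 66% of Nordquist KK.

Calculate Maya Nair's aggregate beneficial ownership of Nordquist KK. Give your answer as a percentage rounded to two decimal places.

Maya reaches Nordquist along 6 paths.
Via Thornfield → Lumen: 80% × 100% × 7% = 5.6%.
Via Vantage: 100% × 8% = 8%.
Via Thornfield → Lumen → Orbis: 80% × 100% × 50% × 66% = 26.4%.
Via Thornfield → Orbis: 80% × 6% × 66% = 3.168%.
Via Vantage → Greywick → Orbis: 100% × 25% × 44% × 66% = 7.26%.
Via Greywick → Orbis: 75% × 44% × 66% = 21.78%.
Total: 5.6% + 8% + 26.4% + 3.168% + 7.26% + 21.78% = 72.208%.
Rounded: 72.21%.

72.21%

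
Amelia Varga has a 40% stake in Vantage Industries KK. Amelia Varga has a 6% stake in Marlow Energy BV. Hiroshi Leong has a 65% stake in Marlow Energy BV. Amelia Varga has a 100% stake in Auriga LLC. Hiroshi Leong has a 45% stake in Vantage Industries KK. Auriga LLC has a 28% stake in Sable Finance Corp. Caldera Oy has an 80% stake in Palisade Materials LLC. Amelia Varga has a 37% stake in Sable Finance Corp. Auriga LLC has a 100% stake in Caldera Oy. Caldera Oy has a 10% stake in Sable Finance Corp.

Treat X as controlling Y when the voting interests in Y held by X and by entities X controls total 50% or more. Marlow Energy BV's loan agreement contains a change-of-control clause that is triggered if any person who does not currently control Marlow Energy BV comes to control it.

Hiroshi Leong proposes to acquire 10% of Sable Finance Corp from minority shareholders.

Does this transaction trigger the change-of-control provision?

The purchase changes only Hiroshi's holdings, so Hiroshi is the only person who could newly come to control Marlow.
Hiroshi holds 65% of Marlow, so Hiroshi controls Marlow.
So Hiroshi already controls Marlow before the transaction.
After the purchase, Hiroshi holds 10% of Sable directly.
Hiroshi controlled Marlow already, so this is not a new person acquiring control; every other person's position is unchanged or reduced.
No new person acquires control, so the clause is not triggered.

No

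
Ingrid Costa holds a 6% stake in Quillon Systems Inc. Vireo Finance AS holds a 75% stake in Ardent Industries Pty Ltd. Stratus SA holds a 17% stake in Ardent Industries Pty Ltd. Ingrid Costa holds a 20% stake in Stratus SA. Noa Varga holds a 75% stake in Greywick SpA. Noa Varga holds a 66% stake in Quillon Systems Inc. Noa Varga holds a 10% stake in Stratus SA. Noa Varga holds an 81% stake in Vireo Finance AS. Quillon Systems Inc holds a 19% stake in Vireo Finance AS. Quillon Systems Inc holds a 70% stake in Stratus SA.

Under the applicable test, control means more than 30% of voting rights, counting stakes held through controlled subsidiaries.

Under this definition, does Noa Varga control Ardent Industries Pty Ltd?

Yes

Noa holds 66% of Quillon, so Noa controls Quillon.
Quillon and Noa together hold 70% + 10% = 80% of Stratus, so Noa controls Stratus.
Noa and Quillon together hold 81% + 19% = 100% of Vireo, so Noa controls Vireo.
Vireo and Stratus together hold 75% + 17% = 92% of Ardent, so Noa controls Ardent.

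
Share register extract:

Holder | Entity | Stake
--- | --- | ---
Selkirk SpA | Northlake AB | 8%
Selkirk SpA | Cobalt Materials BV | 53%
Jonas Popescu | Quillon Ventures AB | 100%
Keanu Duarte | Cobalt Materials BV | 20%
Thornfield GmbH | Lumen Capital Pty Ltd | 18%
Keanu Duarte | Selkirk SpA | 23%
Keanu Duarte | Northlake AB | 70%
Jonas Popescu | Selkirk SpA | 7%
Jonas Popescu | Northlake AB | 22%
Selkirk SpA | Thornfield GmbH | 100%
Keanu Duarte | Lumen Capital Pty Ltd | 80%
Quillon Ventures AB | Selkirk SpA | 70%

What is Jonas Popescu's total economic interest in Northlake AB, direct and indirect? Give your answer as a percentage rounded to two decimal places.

Jonas reaches Northlake along 3 paths.
Via Selkirk: 7% × 8% = 0.56%.
Via Quillon → Selkirk: 100% × 70% × 8% = 5.6%.
Direct stake: 22% = 22%.
Total: 0.56% + 5.6% + 22% = 28.16%.

28.16%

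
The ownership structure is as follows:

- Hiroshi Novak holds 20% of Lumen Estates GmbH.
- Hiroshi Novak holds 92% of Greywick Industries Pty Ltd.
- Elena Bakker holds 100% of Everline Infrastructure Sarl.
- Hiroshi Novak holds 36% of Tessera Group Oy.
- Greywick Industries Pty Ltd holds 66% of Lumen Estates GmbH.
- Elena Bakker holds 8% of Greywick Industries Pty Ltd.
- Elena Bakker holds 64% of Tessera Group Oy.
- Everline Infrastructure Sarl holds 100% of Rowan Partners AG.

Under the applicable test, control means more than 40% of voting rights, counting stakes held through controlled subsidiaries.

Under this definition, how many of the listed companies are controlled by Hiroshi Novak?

2

Hiroshi holds 92% of Greywick, so Hiroshi controls Greywick.
Greywick and Hiroshi together hold 66% + 20% = 86% of Lumen, so Hiroshi controls Lumen.
No other company's threshold is met.
Hiroshi controls 2 companies.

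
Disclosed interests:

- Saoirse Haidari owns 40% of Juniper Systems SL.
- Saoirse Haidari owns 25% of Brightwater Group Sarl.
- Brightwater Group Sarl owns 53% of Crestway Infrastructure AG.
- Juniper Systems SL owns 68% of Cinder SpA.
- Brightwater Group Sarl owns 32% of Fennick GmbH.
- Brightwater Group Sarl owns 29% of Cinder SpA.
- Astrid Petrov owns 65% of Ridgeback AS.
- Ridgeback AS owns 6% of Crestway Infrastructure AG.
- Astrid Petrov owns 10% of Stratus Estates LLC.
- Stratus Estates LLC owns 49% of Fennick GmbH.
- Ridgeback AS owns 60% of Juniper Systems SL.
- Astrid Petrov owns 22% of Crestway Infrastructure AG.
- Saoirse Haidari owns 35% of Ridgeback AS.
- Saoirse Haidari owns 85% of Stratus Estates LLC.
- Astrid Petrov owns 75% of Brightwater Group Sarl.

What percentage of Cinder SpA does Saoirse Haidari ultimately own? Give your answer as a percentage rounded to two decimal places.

48.73%

Saoirse reaches Cinder along 3 paths.
Via Ridgeback → Juniper: 35% × 60% × 68% = 14.28%.
Via Juniper: 40% × 68% = 27.2%.
Via Brightwater: 25% × 29% = 7.25%.
Total: 14.28% + 27.2% + 7.25% = 48.73%.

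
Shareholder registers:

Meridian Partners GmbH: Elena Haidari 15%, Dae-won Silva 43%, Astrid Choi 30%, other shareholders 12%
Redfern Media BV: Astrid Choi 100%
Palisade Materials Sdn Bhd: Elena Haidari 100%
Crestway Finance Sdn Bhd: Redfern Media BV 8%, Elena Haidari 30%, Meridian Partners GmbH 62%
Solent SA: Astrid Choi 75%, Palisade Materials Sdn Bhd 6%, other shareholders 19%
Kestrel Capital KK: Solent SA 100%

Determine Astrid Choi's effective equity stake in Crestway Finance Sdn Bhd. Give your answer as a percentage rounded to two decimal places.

Astrid reaches Crestway along 2 paths.
Via Redfern: 100% × 8% = 8%.
Via Meridian: 30% × 62% = 18.6%.
Total: 8% + 18.6% = 26.6%.
Rounded: 26.60%.

26.60%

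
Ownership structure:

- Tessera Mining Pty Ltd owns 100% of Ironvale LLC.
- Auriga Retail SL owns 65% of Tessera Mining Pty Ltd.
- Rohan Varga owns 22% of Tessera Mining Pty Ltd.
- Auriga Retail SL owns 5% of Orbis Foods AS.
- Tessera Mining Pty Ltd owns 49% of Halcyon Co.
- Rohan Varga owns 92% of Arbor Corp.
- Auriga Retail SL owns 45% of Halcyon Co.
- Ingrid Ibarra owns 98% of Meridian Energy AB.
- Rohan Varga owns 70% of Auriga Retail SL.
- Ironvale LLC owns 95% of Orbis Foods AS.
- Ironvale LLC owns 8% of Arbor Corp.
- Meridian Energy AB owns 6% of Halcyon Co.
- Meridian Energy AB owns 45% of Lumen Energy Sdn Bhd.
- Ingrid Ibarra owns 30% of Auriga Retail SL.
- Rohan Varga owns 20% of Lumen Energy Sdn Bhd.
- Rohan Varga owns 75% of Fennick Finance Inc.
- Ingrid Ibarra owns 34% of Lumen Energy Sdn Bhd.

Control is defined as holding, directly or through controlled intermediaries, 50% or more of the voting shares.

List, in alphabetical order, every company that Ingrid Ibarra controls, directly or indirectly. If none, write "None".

Ingrid holds 98% of Meridian, so Ingrid controls Meridian.
Ingrid and Meridian together hold 34% + 45% = 79% of Lumen, so Ingrid controls Lumen.
No other company's threshold is met.

Lumen Energy Sdn Bhd, Meridian Energy AB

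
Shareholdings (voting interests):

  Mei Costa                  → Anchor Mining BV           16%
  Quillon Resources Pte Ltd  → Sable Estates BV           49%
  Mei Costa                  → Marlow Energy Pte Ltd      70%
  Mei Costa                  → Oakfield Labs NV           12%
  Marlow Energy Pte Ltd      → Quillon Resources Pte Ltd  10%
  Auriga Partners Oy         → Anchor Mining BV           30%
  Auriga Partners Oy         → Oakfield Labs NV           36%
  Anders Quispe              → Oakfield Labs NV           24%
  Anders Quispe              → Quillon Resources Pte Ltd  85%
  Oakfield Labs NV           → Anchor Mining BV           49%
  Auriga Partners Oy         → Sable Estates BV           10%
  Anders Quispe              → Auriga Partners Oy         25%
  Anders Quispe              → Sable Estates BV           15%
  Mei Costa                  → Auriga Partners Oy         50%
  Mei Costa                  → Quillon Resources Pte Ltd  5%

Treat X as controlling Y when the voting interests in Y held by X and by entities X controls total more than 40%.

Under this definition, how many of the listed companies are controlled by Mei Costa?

Mei holds 50% of Auriga, so Mei controls Auriga.
Mei holds 70% of Marlow, so Mei controls Marlow.
Mei and Auriga together hold 12% + 36% = 48% of Oakfield, so Mei controls Oakfield.
Oakfield and Auriga and Mei together hold 49% + 30% + 16% = 95% of Anchor, so Mei controls Anchor.
No other company's threshold is met.
Mei controls 4 companies.

4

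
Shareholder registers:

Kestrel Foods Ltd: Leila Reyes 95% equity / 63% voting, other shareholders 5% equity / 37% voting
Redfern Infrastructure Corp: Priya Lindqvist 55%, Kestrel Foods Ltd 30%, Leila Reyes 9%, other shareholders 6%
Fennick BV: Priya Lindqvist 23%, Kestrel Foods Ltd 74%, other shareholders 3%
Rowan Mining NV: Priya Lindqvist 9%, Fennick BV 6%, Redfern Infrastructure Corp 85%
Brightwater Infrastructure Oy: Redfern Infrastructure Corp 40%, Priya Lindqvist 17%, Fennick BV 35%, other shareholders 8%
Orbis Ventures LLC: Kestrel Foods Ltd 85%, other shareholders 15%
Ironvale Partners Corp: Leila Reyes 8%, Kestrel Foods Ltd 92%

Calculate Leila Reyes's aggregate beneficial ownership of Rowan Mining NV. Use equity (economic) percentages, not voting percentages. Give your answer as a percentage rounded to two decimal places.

36.09%

Leila reaches Rowan along 3 paths.
Via Kestrel → Fennick: 95% × 74% × 6% = 4.218%.
Via Kestrel → Redfern: 95% × 30% × 85% = 24.225%.
Via Redfern: 9% × 85% = 7.65%.
Total: 4.218% + 24.225% + 7.65% = 36.093%.
Rounded: 36.09%.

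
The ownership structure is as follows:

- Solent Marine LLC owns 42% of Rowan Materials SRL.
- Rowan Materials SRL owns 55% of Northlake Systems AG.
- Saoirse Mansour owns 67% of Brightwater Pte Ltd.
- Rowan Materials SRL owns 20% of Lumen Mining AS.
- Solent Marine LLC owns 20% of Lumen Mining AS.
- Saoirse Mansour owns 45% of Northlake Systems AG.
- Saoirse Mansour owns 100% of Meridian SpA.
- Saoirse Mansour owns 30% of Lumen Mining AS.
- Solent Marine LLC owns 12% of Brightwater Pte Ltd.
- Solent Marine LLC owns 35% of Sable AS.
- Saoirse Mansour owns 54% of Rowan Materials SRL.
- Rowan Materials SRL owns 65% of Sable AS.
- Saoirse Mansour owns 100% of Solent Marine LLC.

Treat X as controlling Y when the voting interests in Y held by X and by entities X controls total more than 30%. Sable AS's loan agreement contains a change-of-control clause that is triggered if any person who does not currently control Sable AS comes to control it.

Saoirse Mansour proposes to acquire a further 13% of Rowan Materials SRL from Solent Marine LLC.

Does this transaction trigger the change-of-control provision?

The purchase adds only to Saoirse's holdings (Solent's stake shrinks), so Saoirse is the only person who could newly come to control Sable.
Saoirse holds 100% of Solent, so Saoirse controls Solent.
Solent and Saoirse together hold 42% + 54% = 96% of Rowan, so Saoirse controls Rowan.
Rowan and Solent together hold 65% + 35% = 100% of Sable, so Saoirse controls Sable.
So Saoirse already controls Sable before the transaction.
After the purchase, Saoirse's direct stake in Rowan rises to 54% + 13% = 67%, and Solent's stake falls to 29%.
Saoirse controlled Sable already, so this is not a new person acquiring control; every other person's position is unchanged or reduced.
No new person acquires control, so the clause is not triggered.

No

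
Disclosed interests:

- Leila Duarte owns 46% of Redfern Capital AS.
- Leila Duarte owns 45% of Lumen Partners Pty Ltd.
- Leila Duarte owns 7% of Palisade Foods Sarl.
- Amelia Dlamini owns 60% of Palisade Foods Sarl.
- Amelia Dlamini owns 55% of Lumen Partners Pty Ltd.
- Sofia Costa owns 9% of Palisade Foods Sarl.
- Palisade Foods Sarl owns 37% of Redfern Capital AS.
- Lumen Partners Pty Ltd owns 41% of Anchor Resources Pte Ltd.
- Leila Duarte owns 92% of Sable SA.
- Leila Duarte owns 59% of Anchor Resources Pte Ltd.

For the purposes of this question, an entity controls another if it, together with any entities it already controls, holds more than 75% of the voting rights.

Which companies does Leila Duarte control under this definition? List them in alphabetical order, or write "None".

Sable SA

Leila holds 92% of Sable, so Leila controls Sable.
No other company's threshold is met.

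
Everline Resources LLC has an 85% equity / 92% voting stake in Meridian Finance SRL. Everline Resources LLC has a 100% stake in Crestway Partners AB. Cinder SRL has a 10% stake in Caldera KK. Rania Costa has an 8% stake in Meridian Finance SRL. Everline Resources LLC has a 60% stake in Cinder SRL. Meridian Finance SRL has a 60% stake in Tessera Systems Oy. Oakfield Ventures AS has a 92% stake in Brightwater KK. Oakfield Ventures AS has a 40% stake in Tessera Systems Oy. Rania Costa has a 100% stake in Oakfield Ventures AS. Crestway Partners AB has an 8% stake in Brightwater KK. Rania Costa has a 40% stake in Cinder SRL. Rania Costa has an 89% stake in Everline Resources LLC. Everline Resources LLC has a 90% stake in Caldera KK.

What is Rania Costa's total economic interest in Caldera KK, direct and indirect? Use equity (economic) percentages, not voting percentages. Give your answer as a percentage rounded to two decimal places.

Rania reaches Caldera along 3 paths.
Via Everline: 89% × 90% = 80.1%.
Via Cinder: 40% × 10% = 4%.
Via Everline → Cinder: 89% × 60% × 10% = 5.34%.
Total: 80.1% + 4% + 5.34% = 89.44%.

89.44%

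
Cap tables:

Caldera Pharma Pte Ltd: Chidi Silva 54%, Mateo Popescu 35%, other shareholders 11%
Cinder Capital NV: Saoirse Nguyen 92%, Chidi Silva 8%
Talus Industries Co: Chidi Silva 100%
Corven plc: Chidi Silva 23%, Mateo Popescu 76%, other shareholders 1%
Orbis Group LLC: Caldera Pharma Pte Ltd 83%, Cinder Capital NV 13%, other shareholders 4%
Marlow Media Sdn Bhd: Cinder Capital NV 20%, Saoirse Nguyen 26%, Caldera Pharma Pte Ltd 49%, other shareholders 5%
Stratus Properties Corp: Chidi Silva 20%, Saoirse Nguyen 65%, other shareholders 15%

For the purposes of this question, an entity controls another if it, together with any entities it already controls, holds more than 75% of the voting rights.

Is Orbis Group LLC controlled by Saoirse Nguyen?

Saoirse holds 92% of Cinder, so Saoirse controls Cinder.
In Orbis, Saoirse's side holds only 13%, not > 75%.
So Saoirse does not control Orbis.

No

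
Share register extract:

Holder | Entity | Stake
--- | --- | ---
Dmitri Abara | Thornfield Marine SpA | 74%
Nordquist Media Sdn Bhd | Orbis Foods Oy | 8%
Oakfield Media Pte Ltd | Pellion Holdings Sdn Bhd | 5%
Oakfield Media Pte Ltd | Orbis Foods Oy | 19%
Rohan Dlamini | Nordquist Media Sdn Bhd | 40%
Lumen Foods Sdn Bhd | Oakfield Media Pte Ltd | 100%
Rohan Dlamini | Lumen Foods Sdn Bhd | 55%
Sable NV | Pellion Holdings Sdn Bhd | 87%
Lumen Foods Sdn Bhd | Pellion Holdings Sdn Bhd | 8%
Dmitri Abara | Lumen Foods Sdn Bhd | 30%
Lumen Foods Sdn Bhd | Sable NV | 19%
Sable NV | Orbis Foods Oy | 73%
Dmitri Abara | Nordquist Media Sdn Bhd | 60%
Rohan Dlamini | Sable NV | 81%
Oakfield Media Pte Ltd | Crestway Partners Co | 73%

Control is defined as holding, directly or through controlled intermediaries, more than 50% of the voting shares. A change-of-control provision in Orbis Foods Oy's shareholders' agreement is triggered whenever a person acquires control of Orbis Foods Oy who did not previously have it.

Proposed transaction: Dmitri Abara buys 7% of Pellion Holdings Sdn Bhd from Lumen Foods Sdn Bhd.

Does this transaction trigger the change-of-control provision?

The purchase adds only to Dmitri's holdings (Lumen's stake shrinks), so Dmitri is the only person who could newly come to control Orbis.
Dmitri holds 60% of Nordquist, so Dmitri controls Nordquist.
Dmitri holds 74% of Thornfield, so Dmitri controls Thornfield.
In Orbis, Dmitri's side holds only 8%, not > 50%.
So before the transaction, Dmitri does not control Orbis.
After the purchase, Dmitri holds 7% of Pellion directly, and Lumen's stake falls to 1%.
Dmitri's side now holds 7% of Pellion, not > 50%, so Dmitri still does not control Pellion.
After the transaction, Dmitri's side holds 8% of Orbis, not > 50%, so Dmitri still does not control Orbis.
No new person acquires control, so the clause is not triggered.

No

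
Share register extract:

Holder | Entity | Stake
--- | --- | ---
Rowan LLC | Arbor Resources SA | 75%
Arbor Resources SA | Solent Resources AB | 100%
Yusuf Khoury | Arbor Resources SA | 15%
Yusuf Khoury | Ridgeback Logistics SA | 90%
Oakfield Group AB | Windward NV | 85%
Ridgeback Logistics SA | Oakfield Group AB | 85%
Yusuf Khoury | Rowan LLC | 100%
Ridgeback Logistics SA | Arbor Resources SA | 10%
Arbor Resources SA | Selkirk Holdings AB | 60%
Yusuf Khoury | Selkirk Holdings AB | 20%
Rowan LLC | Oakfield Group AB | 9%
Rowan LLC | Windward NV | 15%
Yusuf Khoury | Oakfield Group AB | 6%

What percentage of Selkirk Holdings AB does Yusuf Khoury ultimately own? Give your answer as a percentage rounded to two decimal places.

79.40%

Yusuf reaches Selkirk along 4 paths.
Via Arbor: 15% × 60% = 9%.
Via Ridgeback → Arbor: 90% × 10% × 60% = 5.4%.
Via Rowan → Arbor: 100% × 75% × 60% = 45%.
Direct stake: 20% = 20%.
Total: 9% + 5.4% + 45% + 20% = 79.4%.
Rounded: 79.40%.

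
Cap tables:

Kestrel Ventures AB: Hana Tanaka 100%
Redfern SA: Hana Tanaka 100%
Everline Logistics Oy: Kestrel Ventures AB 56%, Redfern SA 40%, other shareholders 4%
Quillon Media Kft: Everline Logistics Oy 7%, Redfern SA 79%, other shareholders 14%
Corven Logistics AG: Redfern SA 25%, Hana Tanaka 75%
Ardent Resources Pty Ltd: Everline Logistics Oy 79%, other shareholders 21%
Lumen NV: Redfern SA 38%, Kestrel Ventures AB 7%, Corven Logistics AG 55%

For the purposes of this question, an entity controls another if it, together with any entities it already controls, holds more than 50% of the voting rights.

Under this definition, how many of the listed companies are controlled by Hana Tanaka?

7

Hana holds 100% of Kestrel, so Hana controls Kestrel.
Hana holds 100% of Redfern, so Hana controls Redfern.
Kestrel and Redfern together hold 56% + 40% = 96% of Everline, so Hana controls Everline.
Everline and Redfern together hold 7% + 79% = 86% of Quillon, so Hana controls Quillon.
Redfern and Hana together hold 25% + 75% = 100% of Corven, so Hana controls Corven.
Everline holds 79% of Ardent, so Hana controls Ardent.
Redfern and Kestrel and Corven together hold 38% + 7% + 55% = 100% of Lumen, so Hana controls Lumen.
Hana controls 7 companies.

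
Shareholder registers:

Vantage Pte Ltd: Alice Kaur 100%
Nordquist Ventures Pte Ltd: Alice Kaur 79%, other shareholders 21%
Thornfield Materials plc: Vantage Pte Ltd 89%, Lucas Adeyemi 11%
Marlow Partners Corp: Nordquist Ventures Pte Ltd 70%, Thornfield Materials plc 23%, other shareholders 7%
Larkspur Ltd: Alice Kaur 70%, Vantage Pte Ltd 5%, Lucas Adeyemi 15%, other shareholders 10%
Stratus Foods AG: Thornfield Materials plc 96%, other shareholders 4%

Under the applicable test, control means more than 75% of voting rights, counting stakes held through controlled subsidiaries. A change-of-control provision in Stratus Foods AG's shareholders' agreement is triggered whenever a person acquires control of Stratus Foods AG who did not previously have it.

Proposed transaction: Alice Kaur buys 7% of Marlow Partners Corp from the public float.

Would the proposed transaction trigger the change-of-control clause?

No

The purchase changes only Alice's holdings, so Alice is the only person who could newly come to control Stratus.
Alice holds 100% of Vantage, so Alice controls Vantage.
Vantage holds 89% of Thornfield, so Alice controls Thornfield.
Thornfield holds 96% of Stratus, so Alice controls Stratus.
So Alice already controls Stratus before the transaction.
After the purchase, Alice holds 7% of Marlow directly.
Alice controlled Stratus already, so this is not a new person acquiring control; every other person's position is unchanged or reduced.
No new person acquires control, so the clause is not triggered.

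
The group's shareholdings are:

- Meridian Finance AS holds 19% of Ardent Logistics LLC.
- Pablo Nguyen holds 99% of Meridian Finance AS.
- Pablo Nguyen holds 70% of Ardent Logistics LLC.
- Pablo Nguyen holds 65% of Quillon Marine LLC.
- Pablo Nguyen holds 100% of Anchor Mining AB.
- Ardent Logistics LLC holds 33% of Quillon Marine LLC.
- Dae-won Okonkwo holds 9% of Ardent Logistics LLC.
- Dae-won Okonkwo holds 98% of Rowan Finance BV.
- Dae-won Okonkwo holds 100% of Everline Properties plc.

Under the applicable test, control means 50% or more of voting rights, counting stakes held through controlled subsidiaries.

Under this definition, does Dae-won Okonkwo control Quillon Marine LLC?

No

Dae-won holds 100% of Everline, so Dae-won controls Everline.
Dae-won holds 98% of Rowan, so Dae-won controls Rowan.
Neither Dae-won nor any entity Dae-won controls holds any voting interest in Quillon.
So Dae-won does not control Quillon.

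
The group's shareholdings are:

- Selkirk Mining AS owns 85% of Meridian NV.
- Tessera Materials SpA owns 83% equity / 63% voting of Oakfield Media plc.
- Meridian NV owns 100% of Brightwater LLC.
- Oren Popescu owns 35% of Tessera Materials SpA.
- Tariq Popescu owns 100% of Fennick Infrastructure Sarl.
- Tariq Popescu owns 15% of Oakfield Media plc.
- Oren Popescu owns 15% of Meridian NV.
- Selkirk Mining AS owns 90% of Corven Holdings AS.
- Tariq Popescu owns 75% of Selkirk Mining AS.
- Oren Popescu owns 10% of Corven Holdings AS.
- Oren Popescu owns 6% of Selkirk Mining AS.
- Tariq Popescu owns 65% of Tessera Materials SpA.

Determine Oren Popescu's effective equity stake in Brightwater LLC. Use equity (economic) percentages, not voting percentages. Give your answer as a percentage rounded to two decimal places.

20.10%

Oren reaches Brightwater along 2 paths.
Via Meridian: 15% × 100% = 15%.
Via Selkirk → Meridian: 6% × 85% × 100% = 5.1%.
Total: 15% + 5.1% = 20.1%.
Rounded: 20.10%.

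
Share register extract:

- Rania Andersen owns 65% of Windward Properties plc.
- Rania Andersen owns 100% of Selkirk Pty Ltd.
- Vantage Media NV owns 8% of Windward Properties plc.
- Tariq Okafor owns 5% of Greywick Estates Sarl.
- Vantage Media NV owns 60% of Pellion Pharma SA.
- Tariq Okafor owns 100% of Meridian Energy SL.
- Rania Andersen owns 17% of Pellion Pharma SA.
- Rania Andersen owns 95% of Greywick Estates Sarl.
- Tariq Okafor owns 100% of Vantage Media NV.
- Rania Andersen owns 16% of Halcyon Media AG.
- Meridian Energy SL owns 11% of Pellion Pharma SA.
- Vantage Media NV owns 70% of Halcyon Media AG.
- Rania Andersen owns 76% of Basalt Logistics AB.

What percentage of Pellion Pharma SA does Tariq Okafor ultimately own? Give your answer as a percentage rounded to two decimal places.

71.00%

Tariq reaches Pellion along 2 paths.
Via Meridian: 100% × 11% = 11%.
Via Vantage: 100% × 60% = 60%.
Total: 11% + 60% = 71%.
Rounded: 71.00%.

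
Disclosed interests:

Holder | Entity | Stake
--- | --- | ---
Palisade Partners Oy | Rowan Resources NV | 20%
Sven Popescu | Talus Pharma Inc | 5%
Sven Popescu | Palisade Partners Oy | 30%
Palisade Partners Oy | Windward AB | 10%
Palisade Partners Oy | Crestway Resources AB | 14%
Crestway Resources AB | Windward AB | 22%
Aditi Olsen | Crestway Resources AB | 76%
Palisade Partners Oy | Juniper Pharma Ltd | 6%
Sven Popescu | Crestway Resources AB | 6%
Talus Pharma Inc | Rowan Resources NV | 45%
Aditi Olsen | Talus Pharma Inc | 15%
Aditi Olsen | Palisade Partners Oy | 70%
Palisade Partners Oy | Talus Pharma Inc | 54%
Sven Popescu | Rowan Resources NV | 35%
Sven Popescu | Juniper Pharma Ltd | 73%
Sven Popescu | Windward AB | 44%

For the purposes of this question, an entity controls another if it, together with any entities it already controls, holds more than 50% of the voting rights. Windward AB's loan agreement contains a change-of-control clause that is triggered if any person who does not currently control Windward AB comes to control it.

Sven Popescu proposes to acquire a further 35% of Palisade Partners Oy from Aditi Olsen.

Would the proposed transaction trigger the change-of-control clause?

Yes

The purchase adds only to Sven's holdings (Aditi's stake shrinks), so Sven is the only person who could newly come to control Windward.
Sven holds 73% of Juniper, so Sven controls Juniper.
In Windward, Sven's side holds only 44%, not > 50%.
So before the transaction, Sven does not control Windward.
After the purchase, Sven's direct stake in Palisade rises to 30% + 35% = 65%, and Aditi's stake falls to 35%.
Sven holds 65% of Palisade, so Sven controls Palisade.
Sven and Palisade together hold 44% + 10% = 54% of Windward, so Sven controls Windward.
Sven did not control Windward before and does after, so the clause is triggered.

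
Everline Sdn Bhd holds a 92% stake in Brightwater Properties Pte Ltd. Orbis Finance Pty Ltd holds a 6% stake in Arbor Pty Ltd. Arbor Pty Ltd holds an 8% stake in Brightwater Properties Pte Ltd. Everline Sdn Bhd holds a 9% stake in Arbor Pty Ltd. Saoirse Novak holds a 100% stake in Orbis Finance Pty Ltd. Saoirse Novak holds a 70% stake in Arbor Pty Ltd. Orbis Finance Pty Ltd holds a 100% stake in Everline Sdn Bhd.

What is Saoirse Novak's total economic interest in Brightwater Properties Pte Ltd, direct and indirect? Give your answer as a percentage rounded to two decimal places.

98.80%

Saoirse reaches Brightwater along 4 paths.
Via Orbis → Everline: 100% × 100% × 92% = 92%.
Via Arbor: 70% × 8% = 5.6%.
Via Orbis → Everline → Arbor: 100% × 100% × 9% × 8% = 0.72%.
Via Orbis → Arbor: 100% × 6% × 8% = 0.48%.
Total: 92% + 5.6% + 0.72% + 0.48% = 98.8%.
Rounded: 98.80%.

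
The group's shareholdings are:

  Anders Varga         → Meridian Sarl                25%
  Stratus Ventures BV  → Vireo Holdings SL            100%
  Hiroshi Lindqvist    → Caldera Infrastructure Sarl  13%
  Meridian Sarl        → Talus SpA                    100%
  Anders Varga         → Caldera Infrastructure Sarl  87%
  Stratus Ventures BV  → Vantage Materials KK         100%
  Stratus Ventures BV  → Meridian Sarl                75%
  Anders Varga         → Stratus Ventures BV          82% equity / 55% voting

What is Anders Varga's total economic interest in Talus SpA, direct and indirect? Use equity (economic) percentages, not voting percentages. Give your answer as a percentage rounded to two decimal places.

Anders reaches Talus along 2 paths.
Via Meridian: 25% × 100% = 25%.
Via Stratus → Meridian: 82% × 75% × 100% = 61.5%.
Total: 25% + 61.5% = 86.5%.
Rounded: 86.50%.

86.50%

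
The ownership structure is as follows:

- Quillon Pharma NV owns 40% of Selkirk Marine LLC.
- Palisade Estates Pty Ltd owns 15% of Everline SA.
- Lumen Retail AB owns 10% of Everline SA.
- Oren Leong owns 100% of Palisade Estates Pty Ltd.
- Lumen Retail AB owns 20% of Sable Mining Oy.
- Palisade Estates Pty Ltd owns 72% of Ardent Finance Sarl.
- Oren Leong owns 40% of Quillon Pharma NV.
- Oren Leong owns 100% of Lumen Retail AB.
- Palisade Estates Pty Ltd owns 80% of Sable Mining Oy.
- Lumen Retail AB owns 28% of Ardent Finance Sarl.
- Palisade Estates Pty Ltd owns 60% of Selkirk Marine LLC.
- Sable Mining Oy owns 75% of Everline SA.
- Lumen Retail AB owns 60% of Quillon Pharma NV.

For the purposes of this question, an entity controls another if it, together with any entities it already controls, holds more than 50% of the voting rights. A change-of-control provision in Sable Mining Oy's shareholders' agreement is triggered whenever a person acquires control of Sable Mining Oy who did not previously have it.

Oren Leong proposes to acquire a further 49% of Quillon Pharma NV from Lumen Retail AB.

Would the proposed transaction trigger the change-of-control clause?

No

The purchase adds only to Oren's holdings (Lumen's stake shrinks), so Oren is the only person who could newly come to control Sable.
Oren holds 100% of Lumen, so Oren controls Lumen.
Oren holds 100% of Palisade, so Oren controls Palisade.
Palisade and Lumen together hold 80% + 20% = 100% of Sable, so Oren controls Sable.
So Oren already controls Sable before the transaction.
After the purchase, Oren's direct stake in Quillon rises to 40% + 49% = 89%, and Lumen's stake falls to 11%.
Oren controlled Sable already, so this is not a new person acquiring control; every other person's position is unchanged or reduced.
No new person acquires control, so the clause is not triggered.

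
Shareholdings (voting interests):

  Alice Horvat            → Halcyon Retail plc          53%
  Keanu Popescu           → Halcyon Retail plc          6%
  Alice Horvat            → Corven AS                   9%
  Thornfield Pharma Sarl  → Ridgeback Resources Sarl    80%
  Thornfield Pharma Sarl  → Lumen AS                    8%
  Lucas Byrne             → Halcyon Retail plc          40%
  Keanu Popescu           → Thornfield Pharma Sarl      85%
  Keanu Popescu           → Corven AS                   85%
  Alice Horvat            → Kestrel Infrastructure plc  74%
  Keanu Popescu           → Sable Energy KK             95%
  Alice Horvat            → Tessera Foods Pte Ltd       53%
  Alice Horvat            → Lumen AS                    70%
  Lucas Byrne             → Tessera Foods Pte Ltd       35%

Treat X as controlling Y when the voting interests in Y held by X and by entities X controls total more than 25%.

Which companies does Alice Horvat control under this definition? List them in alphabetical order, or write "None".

Halcyon Retail plc, Kestrel Infrastructure plc, Lumen AS, Tessera Foods Pte Ltd

Alice holds 53% of Tessera, so Alice controls Tessera.
Alice holds 70% of Lumen, so Alice controls Lumen.
Alice holds 53% of Halcyon, so Alice controls Halcyon.
Alice holds 74% of Kestrel, so Alice controls Kestrel.
No other company's threshold is met.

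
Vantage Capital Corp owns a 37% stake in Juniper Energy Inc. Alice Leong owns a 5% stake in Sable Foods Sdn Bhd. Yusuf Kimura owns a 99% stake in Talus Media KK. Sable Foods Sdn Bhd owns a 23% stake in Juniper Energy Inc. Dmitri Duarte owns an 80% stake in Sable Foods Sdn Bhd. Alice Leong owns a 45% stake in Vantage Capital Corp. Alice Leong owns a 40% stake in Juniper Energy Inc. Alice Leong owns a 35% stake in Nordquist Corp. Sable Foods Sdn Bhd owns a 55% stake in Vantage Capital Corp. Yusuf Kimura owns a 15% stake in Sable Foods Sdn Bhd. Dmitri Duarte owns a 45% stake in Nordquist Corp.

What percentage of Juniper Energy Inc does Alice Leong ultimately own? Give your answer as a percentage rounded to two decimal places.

58.82%

Alice reaches Juniper along 4 paths.
Direct stake: 40% = 40%.
Via Sable: 5% × 23% = 1.15%.
Via Vantage: 45% × 37% = 16.65%.
Via Sable → Vantage: 5% × 55% × 37% = 1.0175%.
Total: 40% + 1.15% + 16.65% + 1.0175% = 58.8175%.
Rounded: 58.82%.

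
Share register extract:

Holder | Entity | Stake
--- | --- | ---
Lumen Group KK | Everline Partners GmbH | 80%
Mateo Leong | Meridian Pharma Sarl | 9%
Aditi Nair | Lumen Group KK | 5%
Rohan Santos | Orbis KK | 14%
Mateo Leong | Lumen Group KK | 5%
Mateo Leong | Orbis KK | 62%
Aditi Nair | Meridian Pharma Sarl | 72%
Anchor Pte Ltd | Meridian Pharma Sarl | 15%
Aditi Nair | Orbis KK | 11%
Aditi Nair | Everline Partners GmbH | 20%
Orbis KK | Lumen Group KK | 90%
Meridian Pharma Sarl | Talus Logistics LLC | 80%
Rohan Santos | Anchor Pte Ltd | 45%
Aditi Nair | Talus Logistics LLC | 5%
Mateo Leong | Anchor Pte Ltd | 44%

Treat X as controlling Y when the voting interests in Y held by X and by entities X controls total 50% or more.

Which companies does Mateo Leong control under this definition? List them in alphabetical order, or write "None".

Everline Partners GmbH, Lumen Group KK, Orbis KK

Mateo holds 62% of Orbis, so Mateo controls Orbis.
Orbis and Mateo together hold 90% + 5% = 95% of Lumen, so Mateo controls Lumen.
Lumen holds 80% of Everline, so Mateo controls Everline.
No other company's threshold is met.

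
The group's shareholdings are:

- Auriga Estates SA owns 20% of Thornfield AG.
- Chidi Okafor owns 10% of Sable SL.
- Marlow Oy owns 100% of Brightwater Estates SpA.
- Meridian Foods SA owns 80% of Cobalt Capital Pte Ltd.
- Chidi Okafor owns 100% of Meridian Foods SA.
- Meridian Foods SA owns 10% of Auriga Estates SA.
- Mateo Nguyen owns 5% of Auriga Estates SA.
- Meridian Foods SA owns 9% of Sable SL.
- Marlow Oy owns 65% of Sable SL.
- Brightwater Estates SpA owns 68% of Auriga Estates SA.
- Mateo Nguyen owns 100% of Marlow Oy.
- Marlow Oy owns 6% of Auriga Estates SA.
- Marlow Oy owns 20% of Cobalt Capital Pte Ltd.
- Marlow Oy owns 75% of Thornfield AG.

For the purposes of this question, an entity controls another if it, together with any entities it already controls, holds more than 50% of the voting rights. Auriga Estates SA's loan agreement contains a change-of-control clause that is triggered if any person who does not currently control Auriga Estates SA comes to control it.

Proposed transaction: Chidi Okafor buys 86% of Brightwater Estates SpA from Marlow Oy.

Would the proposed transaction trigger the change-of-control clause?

Yes

The purchase adds only to Chidi's holdings (Marlow's stake shrinks), so Chidi is the only person who could newly come to control Auriga.
Chidi holds 100% of Meridian, so Chidi controls Meridian.
Meridian holds 80% of Cobalt, so Chidi controls Cobalt.
In Auriga, Chidi's side holds only 10%, not > 50%.
So before the transaction, Chidi does not control Auriga.
After the purchase, Chidi holds 86% of Brightwater directly, and Marlow's stake falls to 14%.
Chidi holds 86% of Brightwater, so Chidi controls Brightwater.
Meridian and Brightwater together hold 10% + 68% = 78% of Auriga, so Chidi controls Auriga.
Chidi did not control Auriga before and does after, so the clause is triggered.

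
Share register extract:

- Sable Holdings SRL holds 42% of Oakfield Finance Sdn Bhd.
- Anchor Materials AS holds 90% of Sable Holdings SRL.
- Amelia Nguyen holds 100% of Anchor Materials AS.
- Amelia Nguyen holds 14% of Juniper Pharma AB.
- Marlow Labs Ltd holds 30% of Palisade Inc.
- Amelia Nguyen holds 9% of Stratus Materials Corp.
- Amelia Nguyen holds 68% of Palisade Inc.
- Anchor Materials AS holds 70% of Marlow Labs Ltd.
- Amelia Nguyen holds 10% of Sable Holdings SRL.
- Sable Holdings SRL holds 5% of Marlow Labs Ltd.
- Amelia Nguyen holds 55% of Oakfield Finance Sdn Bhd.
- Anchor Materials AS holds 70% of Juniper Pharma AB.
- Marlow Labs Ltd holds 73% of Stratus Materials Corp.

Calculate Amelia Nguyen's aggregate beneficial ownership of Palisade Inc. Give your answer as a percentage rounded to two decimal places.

90.50%

Amelia reaches Palisade along 4 paths.
Direct stake: 68% = 68%.
Via Anchor → Marlow: 100% × 70% × 30% = 21%.
Via Anchor → Sable → Marlow: 100% × 90% × 5% × 30% = 1.35%.
Via Sable → Marlow: 10% × 5% × 30% = 0.15%.
Total: 68% + 21% + 1.35% + 0.15% = 90.5%.
Rounded: 90.50%.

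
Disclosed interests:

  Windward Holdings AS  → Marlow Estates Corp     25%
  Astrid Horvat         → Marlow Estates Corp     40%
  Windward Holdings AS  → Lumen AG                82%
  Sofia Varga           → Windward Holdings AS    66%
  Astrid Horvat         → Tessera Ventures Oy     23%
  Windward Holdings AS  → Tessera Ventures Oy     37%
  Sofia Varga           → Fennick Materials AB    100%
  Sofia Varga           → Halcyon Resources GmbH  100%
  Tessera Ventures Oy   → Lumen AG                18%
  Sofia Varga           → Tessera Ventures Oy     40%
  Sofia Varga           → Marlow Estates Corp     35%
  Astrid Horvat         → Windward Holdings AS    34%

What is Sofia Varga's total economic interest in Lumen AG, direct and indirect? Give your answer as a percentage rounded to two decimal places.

Sofia reaches Lumen along 3 paths.
Via Windward: 66% × 82% = 54.12%.
Via Windward → Tessera: 66% × 37% × 18% = 4.3956%.
Via Tessera: 40% × 18% = 7.2%.
Total: 54.12% + 4.3956% + 7.2% = 65.7156%.
Rounded: 65.72%.

65.72%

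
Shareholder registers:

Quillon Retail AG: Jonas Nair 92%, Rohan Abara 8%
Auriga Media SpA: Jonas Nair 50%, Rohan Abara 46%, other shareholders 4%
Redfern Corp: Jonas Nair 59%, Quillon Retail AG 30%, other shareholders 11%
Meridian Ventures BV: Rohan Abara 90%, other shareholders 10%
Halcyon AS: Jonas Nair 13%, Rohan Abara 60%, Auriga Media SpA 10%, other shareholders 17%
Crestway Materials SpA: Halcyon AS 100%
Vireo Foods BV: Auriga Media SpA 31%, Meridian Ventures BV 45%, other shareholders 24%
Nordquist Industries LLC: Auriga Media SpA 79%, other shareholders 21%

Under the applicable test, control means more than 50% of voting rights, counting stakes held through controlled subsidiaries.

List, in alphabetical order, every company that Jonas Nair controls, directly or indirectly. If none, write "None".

Jonas holds 92% of Quillon, so Jonas controls Quillon.
Jonas and Quillon together hold 59% + 30% = 89% of Redfern, so Jonas controls Redfern.
No other company's threshold is met.

Quillon Retail AG, Redfern Corp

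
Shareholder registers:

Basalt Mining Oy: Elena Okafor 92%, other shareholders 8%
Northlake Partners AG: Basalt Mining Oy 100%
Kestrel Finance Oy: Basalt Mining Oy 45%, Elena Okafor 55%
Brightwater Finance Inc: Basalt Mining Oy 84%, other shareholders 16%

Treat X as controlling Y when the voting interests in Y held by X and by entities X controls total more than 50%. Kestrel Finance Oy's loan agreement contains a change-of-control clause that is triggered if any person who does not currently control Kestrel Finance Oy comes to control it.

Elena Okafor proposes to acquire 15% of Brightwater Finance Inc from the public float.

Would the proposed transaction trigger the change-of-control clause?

No

The purchase changes only Elena's holdings, so Elena is the only person who could newly come to control Kestrel.
Elena holds 92% of Basalt, so Elena controls Basalt.
Basalt and Elena together hold 45% + 55% = 100% of Kestrel, so Elena controls Kestrel.
So Elena already controls Kestrel before the transaction.
After the purchase, Elena holds 15% of Brightwater directly.
Elena controlled Kestrel already, so this is not a new person acquiring control; every other person's position is unchanged or reduced.
No new person acquires control, so the clause is not triggered.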